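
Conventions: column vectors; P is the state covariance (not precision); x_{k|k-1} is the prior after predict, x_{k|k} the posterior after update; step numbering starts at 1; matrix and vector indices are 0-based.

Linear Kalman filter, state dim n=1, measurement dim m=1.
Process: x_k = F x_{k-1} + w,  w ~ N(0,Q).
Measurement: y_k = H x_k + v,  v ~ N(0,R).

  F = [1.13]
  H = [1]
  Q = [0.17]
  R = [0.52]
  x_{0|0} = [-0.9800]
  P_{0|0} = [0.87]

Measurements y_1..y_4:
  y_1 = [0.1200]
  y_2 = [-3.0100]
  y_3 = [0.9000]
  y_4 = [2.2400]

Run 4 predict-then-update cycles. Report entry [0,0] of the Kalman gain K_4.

step 1: x^-=[-1.1074]  P^-=[1.2809]  S=[1.8009]  K=[0.7113]  nu=[1.2274]  x^+=[-0.2344]  P^+=[0.3699]
step 2: x^-=[-0.2649]  P^-=[0.6423]  S=[1.1623]  K=[0.5526]  nu=[-2.7451]  x^+=[-1.7818]  P^+=[0.2874]
step 3: x^-=[-2.0135]  P^-=[0.5369]  S=[1.0569]  K=[0.5080]  nu=[2.9135]  x^+=[-0.5334]  P^+=[0.2642]
step 4: x^-=[-0.6028]  P^-=[0.5073]  S=[1.0273]  K=[0.4938]  nu=[2.8428]  x^+=[0.8011]  P^+=[0.2568]

K[0,0] = 0.4938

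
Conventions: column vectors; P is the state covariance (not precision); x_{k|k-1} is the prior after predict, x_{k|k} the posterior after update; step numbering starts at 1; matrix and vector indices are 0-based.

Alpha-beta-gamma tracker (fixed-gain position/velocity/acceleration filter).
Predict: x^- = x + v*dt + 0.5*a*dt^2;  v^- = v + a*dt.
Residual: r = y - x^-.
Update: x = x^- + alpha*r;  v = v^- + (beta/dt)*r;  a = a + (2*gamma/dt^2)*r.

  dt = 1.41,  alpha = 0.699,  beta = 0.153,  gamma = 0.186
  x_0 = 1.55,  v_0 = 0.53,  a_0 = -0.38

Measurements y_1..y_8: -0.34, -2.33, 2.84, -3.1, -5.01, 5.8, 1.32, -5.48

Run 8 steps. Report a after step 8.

a_post = -0.8986

step 1: x_pred=1.9196  r=-2.2596  x^+=0.3401  v^+=-0.2510  a^+=-0.8028
step 2: x_pred=-0.8118  r=-1.5182  x^+=-1.8730  v^+=-1.5477  a^+=-1.0869
step 3: x_pred=-5.1356  r=7.9756  x^+=0.4393  v^+=-2.2147  a^+=0.4055
step 4: x_pred=-2.2804  r=-0.8196  x^+=-2.8533  v^+=-1.7319  a^+=0.2521
step 5: x_pred=-5.0447  r=0.0347  x^+=-5.0204  v^+=-1.3727  a^+=0.2586
step 6: x_pred=-6.6989  r=12.4989  x^+=2.0378  v^+=0.3482  a^+=2.5973
step 7: x_pred=5.1106  r=-3.7906  x^+=2.4610  v^+=3.5991  a^+=1.8880
step 8: x_pred=9.4125  r=-14.8925  x^+=-0.9974  v^+=4.6452  a^+=-0.8986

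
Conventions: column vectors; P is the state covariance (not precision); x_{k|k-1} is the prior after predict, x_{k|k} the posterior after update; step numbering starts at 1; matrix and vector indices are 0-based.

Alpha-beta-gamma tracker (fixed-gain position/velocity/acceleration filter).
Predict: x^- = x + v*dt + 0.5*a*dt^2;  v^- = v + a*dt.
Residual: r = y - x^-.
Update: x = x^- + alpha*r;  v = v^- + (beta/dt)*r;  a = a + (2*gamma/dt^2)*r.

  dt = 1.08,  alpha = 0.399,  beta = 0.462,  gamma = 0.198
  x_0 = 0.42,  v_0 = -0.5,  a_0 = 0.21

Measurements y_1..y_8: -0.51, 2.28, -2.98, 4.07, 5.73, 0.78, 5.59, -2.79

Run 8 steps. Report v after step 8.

v_post = -4.9330

step 1: x_pred=0.0025  r=-0.5125  x^+=-0.2020  v^+=-0.4924  a^+=0.0360
step 2: x_pred=-0.7128  r=2.9928  x^+=0.4813  v^+=0.8267  a^+=1.0521
step 3: x_pred=1.9878  r=-4.9678  x^+=0.0056  v^+=-0.1621  a^+=-0.6345
step 4: x_pred=-0.5395  r=4.6095  x^+=1.2997  v^+=1.1245  a^+=0.9305
step 5: x_pred=3.0568  r=2.6732  x^+=4.1234  v^+=3.2729  a^+=1.8380
step 6: x_pred=8.7301  r=-7.9501  x^+=5.5580  v^+=1.8571  a^+=-0.8611
step 7: x_pred=7.0615  r=-1.4715  x^+=6.4744  v^+=0.2977  a^+=-1.3607
step 8: x_pred=6.0023  r=-8.7923  x^+=2.4942  v^+=-4.9330  a^+=-4.3457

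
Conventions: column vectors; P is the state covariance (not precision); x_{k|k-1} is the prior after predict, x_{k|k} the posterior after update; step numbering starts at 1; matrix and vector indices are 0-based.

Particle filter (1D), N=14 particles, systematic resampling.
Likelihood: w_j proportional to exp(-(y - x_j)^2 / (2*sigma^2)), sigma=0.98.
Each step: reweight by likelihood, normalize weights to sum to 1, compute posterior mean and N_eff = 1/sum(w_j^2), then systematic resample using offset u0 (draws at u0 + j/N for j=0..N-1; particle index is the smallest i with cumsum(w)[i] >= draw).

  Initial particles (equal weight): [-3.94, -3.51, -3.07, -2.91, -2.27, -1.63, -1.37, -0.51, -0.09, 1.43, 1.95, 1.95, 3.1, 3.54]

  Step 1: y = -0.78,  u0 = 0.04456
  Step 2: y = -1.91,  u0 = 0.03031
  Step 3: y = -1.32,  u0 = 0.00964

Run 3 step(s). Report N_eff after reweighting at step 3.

N_eff = 12.9327

step 1: w=[0.0014, 0.0053, 0.0168, 0.0243, 0.0810, 0.1767, 0.2147, 0.2478, 0.2009, 0.0202, 0.0053, 0.0053, 0.0001, 0.0000]  mean=-1.0070  Neff=5.3459  idx=[3, 4, 5, 5, 6, 6, 6, 7, 7, 7, 7, 8, 8, 9]
step 2: w=[0.0759, 0.1194, 0.1226, 0.1226, 0.1098, 0.1098, 0.1098, 0.0460, 0.0460, 0.0460, 0.0460, 0.0228, 0.0228, 0.0004]  mean=-1.4404  Neff=10.4424  idx=[0, 1, 1, 2, 2, 3, 4, 4, 5, 6, 6, 8, 9, 11]
step 3: w=[0.0239, 0.0556, 0.0556, 0.0846, 0.0846, 0.0846, 0.0888, 0.0888, 0.0888, 0.0888, 0.0888, 0.0632, 0.0632, 0.0405]  mean=-1.4123  Neff=12.9327  idx=[0, 2, 3, 4, 4, 5, 6, 7, 8, 8, 9, 10, 11, 12]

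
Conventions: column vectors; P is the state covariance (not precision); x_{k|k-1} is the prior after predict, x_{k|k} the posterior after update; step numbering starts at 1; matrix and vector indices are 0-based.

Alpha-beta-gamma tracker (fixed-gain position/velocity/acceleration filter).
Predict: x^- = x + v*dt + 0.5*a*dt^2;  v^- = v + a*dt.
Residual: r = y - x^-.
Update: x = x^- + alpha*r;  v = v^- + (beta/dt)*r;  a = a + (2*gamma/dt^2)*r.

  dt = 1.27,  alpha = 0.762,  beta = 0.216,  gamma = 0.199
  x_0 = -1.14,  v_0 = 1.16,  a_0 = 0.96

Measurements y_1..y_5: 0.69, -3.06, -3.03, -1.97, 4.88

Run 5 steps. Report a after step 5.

step 1: x_pred=1.1074  r=-0.4174  x^+=0.7893  v^+=2.3082  a^+=0.8570
step 2: x_pred=4.4119  r=-7.4719  x^+=-1.2817  v^+=2.1258  a^+=-0.9868
step 3: x_pred=0.6223  r=-3.6523  x^+=-2.1608  v^+=0.2514  a^+=-1.8880
step 4: x_pred=-3.3640  r=1.3940  x^+=-2.3018  v^+=-1.9092  a^+=-1.5440
step 5: x_pred=-5.9717  r=10.8517  x^+=2.2973  v^+=-2.0245  a^+=1.1338

a_post = 1.1338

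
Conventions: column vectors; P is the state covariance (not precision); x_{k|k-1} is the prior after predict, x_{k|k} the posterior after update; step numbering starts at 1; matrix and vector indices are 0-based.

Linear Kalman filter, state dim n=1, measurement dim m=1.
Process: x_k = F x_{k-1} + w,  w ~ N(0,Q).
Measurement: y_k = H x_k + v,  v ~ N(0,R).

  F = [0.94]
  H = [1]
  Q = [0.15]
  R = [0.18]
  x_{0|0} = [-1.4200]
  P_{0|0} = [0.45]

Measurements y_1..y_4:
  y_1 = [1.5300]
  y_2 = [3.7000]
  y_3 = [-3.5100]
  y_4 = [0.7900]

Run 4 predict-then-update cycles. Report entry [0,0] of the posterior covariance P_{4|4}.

P_post[0,0] = 0.1032

step 1: x^-=[-1.3348]  P^-=[0.5476]  S=[0.7276]  K=[0.7526]  nu=[2.8648]  x^+=[0.8213]  P^+=[0.1355]
step 2: x^-=[0.7720]  P^-=[0.2697]  S=[0.4497]  K=[0.5997]  nu=[2.9280]  x^+=[2.5280]  P^+=[0.1080]
step 3: x^-=[2.3764]  P^-=[0.2454]  S=[0.4254]  K=[0.5769]  nu=[-5.8864]  x^+=[-1.0192]  P^+=[0.1038]
step 4: x^-=[-0.9581]  P^-=[0.2417]  S=[0.4217]  K=[0.5732]  nu=[1.7481]  x^+=[0.0439]  P^+=[0.1032]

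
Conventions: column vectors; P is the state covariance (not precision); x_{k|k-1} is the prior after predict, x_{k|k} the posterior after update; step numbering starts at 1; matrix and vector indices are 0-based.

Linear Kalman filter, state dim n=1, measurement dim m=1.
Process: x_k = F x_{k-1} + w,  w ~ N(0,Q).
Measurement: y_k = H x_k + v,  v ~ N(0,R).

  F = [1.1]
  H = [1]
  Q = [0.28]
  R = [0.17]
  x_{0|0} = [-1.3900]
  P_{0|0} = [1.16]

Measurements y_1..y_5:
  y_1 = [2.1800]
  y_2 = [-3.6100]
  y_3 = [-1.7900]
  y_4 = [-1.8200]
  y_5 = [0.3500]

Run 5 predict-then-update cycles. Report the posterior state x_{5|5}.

x_post = [-0.3474]

step 1: x^-=[-1.5290]  P^-=[1.6836]  S=[1.8536]  K=[0.9083]  nu=[3.7090]  x^+=[1.8398]  P^+=[0.1544]
step 2: x^-=[2.0238]  P^-=[0.4668]  S=[0.6368]  K=[0.7331]  nu=[-5.6338]  x^+=[-2.1061]  P^+=[0.1246]
step 3: x^-=[-2.3167]  P^-=[0.4308]  S=[0.6008]  K=[0.7170]  nu=[0.5267]  x^+=[-1.9390]  P^+=[0.1219]
step 4: x^-=[-2.1329]  P^-=[0.4275]  S=[0.5975]  K=[0.7155]  nu=[0.3129]  x^+=[-1.9090]  P^+=[0.1216]
step 5: x^-=[-2.0999]  P^-=[0.4272]  S=[0.5972]  K=[0.7153]  nu=[2.4499]  x^+=[-0.3474]  P^+=[0.1216]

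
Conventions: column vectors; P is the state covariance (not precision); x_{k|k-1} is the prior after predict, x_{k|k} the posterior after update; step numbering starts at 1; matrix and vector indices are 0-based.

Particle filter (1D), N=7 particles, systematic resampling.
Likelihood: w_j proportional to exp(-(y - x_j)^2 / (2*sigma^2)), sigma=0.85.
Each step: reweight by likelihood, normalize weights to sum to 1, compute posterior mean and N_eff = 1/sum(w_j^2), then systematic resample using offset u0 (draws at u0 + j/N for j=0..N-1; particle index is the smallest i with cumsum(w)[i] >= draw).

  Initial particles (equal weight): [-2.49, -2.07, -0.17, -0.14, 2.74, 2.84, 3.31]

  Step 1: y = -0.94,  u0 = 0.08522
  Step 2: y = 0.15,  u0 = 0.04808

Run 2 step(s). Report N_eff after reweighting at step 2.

step 1: w=[0.0994, 0.2165, 0.3476, 0.3365, 0.0000, 0.0000, 0.0000]  mean=-0.8016  Neff=3.4391  idx=[0, 1, 2, 2, 2, 3, 3]
step 2: w=[0.0017, 0.0070, 0.1973, 0.1973, 0.1973, 0.1998, 0.1998]  mean=-0.1752  Neff=5.0866  idx=[2, 2, 3, 4, 5, 5, 6]

N_eff = 5.0866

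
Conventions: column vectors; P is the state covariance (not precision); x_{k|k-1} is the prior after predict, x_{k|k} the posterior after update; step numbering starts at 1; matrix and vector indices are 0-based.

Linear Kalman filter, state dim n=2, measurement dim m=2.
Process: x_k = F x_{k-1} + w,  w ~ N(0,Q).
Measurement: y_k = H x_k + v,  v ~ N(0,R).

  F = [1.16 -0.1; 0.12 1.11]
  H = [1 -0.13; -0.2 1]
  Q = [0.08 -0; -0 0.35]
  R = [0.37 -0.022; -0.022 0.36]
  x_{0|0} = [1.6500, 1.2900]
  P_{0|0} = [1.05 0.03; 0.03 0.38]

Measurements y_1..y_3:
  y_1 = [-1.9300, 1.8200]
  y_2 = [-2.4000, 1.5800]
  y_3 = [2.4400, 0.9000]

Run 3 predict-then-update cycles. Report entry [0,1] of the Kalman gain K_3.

K[0,1] = 0.0507

step 1: x^-=[1.7850, 1.6299]  P^-=[1.4897 0.1422; 0.1422 0.8413]  S=[1.8370 -0.2834; -0.2834 1.2040]  K=[0.8104 0.0614; 0.1266 0.7049]  nu=[-3.5031, 0.5471]  x^+=[-1.0203, 1.5719]  P^+=[0.3070 0.0657; 0.0657 0.2641]
step 2: x^-=[-1.3407, 1.6224]  P^-=[0.4805 0.0972; 0.0972 0.6974]  S=[0.8371 -0.1090; -0.1090 1.0377]  K=[0.5669 0.0606; 0.0942 0.6632]  nu=[-0.8484, -0.3106]  x^+=[-1.8405, 1.3365]  P^+=[0.2152 0.0524; 0.0524 0.2472]
step 3: x^-=[-2.2686, 1.2627]  P^-=[0.3599 0.0694; 0.0694 0.6716]  S=[0.7232 -0.1101; -0.1101 1.0182]  K=[0.4929 0.0507; 0.0748 0.6540]  nu=[4.8727, -0.8164]  x^+=[0.0918, 1.0931]  P^+=[0.1871 0.0448; 0.0448 0.2428]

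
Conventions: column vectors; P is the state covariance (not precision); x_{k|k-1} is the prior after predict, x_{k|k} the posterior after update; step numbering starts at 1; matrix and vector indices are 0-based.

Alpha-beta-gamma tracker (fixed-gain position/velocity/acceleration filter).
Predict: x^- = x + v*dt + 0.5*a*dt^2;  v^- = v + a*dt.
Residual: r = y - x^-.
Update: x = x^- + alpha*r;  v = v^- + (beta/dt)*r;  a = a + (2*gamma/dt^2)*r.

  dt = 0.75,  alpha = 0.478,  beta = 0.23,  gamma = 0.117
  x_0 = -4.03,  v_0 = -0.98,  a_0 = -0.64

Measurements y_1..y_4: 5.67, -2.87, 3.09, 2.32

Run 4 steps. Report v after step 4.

v_post = 4.2682

step 1: x_pred=-4.9450  r=10.6150  x^+=0.1290  v^+=1.7953  a^+=3.7758
step 2: x_pred=2.5374  r=-5.4074  x^+=-0.0474  v^+=2.9689  a^+=1.5264
step 3: x_pred=2.6086  r=0.4814  x^+=2.8387  v^+=4.2613  a^+=1.7266
step 4: x_pred=6.5203  r=-4.2003  x^+=4.5126  v^+=4.2682  a^+=-0.0207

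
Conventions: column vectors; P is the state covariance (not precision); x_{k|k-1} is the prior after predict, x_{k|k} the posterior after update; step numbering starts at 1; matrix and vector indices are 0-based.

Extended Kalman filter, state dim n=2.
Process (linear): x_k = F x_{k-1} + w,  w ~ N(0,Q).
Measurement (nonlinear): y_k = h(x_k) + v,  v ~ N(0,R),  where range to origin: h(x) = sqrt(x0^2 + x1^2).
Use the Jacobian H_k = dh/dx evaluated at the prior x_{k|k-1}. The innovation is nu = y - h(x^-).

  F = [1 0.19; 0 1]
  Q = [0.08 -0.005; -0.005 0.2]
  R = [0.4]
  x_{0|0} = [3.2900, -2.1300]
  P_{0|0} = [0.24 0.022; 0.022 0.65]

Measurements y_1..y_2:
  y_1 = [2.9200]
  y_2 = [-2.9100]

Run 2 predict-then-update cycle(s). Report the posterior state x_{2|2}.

x_post = [0.8332, 0.1982]

step 1: x^-=[2.8853, -2.1300]  P^-=[0.3518 0.1405; 0.1405 0.8500]  H_jac=[0.8045 -0.5939]  S=[0.7933]  K=[0.2516; -0.4939]  nu=[-0.6663]  x^+=[2.7176, -1.8009]  P^+=[0.3016 0.2391; 0.2391 0.6565]
step 2: x^-=[2.3755, -1.8009]  P^-=[0.4962 0.3588; 0.3588 0.8565]  H_jac=[0.7969 -0.6041]  S=[0.6822]  K=[0.2618; -0.3394]  nu=[-5.8910]  x^+=[0.8332, 0.1982]  P^+=[0.4494 0.4194; 0.4194 0.7779]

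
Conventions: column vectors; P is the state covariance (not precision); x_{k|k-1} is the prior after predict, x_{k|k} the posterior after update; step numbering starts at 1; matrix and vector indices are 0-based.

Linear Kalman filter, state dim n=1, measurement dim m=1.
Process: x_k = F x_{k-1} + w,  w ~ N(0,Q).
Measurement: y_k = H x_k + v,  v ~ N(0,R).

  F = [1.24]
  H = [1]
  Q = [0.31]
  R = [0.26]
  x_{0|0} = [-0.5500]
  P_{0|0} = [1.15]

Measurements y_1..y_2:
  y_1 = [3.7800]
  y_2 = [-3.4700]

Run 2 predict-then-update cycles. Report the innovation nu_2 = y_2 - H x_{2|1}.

step 1: x^-=[-0.6820]  P^-=[2.0782]  S=[2.3382]  K=[0.8888]  nu=[4.4620]  x^+=[3.2838]  P^+=[0.2311]
step 2: x^-=[4.0720]  P^-=[0.6653]  S=[0.9253]  K=[0.7190]  nu=[-7.5420]  x^+=[-1.3508]  P^+=[0.1869]

innov = [-7.5420]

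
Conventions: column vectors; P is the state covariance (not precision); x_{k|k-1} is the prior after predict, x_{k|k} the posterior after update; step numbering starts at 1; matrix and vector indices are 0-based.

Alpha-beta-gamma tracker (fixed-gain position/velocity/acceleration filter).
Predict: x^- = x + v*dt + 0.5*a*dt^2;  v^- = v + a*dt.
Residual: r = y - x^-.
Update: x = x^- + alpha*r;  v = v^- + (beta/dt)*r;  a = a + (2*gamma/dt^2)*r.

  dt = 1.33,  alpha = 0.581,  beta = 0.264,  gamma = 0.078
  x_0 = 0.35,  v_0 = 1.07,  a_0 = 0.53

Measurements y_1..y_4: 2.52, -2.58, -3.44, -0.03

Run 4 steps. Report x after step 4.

x_post = -0.8881

step 1: x_pred=2.2419  r=0.2781  x^+=2.4035  v^+=1.8301  a^+=0.5545
step 2: x_pred=5.3280  r=-7.9080  x^+=0.7334  v^+=0.9979  a^+=-0.1429
step 3: x_pred=1.9343  r=-5.3743  x^+=-1.1882  v^+=-0.2589  a^+=-0.6168
step 4: x_pred=-2.0780  r=2.0480  x^+=-0.8881  v^+=-0.6727  a^+=-0.4362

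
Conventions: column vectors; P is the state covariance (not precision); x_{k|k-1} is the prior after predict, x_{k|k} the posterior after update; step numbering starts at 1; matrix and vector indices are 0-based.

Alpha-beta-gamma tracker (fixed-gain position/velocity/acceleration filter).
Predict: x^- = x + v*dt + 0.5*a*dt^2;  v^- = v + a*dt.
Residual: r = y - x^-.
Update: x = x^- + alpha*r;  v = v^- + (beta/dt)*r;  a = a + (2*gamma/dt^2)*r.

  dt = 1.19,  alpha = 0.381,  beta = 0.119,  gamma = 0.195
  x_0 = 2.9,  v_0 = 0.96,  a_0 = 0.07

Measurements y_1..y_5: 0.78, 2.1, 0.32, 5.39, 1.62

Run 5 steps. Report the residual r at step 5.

step 1: x_pred=4.0920  r=-3.3120  x^+=2.8301  v^+=0.7121  a^+=-0.8421
step 2: x_pred=3.0812  r=-0.9812  x^+=2.7074  v^+=-0.3882  a^+=-1.1124
step 3: x_pred=1.4579  r=-1.1379  x^+=1.0243  v^+=-1.8257  a^+=-1.4257
step 4: x_pred=-2.1577  r=7.5477  x^+=0.7180  v^+=-2.7675  a^+=0.6529
step 5: x_pred=-2.1131  r=3.7331  x^+=-0.6908  v^+=-1.6172  a^+=1.6810

resid = 3.7331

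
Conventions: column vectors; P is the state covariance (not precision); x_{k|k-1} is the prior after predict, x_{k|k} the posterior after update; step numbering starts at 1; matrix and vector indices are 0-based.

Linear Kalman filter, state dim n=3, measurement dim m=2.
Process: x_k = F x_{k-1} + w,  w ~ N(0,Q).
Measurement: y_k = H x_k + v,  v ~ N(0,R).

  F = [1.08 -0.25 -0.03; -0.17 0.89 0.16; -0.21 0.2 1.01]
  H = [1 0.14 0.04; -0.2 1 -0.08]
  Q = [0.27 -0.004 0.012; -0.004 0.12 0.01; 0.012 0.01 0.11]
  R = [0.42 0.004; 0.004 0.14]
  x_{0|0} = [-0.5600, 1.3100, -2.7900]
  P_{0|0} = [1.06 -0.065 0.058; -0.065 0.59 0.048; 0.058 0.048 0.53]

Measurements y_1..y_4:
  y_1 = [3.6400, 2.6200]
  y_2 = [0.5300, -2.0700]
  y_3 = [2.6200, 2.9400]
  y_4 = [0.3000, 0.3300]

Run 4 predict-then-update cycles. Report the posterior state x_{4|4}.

step 1: x^-=[-0.8486, 0.8147, -2.4383]  P^-=[1.5758 -0.3906 -0.2402; -0.3906 0.6617 0.2856; -0.2402 0.2856 0.7212]  S=[1.8845 -0.5711; -0.5711 0.9722]  K=[0.7154 -0.2859; 0.0869 0.7886; -0.0060 0.2804]  nu=[4.4721, 1.4405]  x^+=[1.9390, 2.3394, -2.0611]  P^+=[0.2982 0.0194 -0.0387; 0.0194 0.1213 0.0829; -0.0387 0.0829 0.6428]
step 2: x^-=[1.5711, 1.4227, -2.0210]  P^-=[0.6192 -0.0818 -0.1399; -0.0818 0.2610 0.2270; -0.1399 0.2270 0.8321]  S=[1.0141 -0.1466; -0.1466 0.4230]  K=[0.5552 -0.2672; 0.0557 0.6320; -0.0099 0.4419]  nu=[-1.1594, -3.3401]  x^+=[1.8200, -0.7530, -3.4856]  P^+=[0.2330 0.0076 -0.0480; 0.0076 0.0992 0.1121; -0.0480 0.1121 0.7481]
step 3: x^-=[2.2585, -1.5373, -4.0533]  P^-=[0.5493 -0.0809 -0.1481; -0.0809 0.2567 0.2694; -0.1481 0.2694 0.9524]  S=[0.9444 -0.1308; -0.1308 0.4093]  K=[0.5262 -0.2689; 0.0511 0.6304; -0.0012 0.5440]  nu=[0.7389, 4.6047]  x^+=[1.4089, 1.4033, -1.5491]  P^+=[0.2213 0.0047 -0.0501; 0.0047 0.1000 0.1326; -0.0501 0.1326 0.8311]
step 4: x^-=[1.2172, 0.7616, -1.5798]  P^-=[0.5378 -0.0839 -0.1564; -0.0839 0.2660 0.3027; -0.1564 0.3027 1.0460]  S=[0.9320 -0.1288; -0.1288 0.4143]  K=[0.5203 -0.2703; 0.0513 0.6400; 0.0063 0.6061]  nu=[-0.9607, -0.3145]  x^+=[0.8024, 0.5110, -1.7765]  P^+=[0.2190 0.0039 -0.0512; 0.0039 0.1023 0.1462; -0.0512 0.1462 0.8947]

x_post = [0.8024, 0.5110, -1.7765]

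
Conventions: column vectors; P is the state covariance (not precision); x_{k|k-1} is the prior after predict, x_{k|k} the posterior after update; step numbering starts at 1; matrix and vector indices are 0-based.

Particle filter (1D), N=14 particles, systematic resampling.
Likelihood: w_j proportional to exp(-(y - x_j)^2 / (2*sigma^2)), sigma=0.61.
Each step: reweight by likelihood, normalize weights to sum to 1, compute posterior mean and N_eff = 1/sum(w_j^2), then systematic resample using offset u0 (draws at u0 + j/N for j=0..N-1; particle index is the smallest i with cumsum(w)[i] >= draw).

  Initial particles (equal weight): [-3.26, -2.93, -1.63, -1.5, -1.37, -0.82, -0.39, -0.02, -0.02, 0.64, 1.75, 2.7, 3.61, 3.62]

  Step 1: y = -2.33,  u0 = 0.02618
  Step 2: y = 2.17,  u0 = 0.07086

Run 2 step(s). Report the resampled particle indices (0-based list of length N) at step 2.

resampled_idx = [8, 9, 10, 11, 12, 12, 12, 12, 12, 13, 13, 13, 13, 13]

step 1: w=[0.1430, 0.2818, 0.2366, 0.1811, 0.1325, 0.0214, 0.0029, 0.0004, 0.0004, 0.0000, 0.0000, 0.0000, 0.0000, 0.0000]  mean=-2.1494  Neff=4.8385  idx=[0, 0, 1, 1, 1, 1, 2, 2, 2, 3, 3, 3, 4, 4]
step 2: w=[0.0000, 0.0000, 0.0000, 0.0000, 0.0000, 0.0000, 0.0250, 0.0250, 0.0250, 0.0921, 0.0921, 0.0921, 0.3244, 0.3244]  mean=-1.4254  Neff=4.2049  idx=[8, 9, 10, 11, 12, 12, 12, 12, 12, 13, 13, 13, 13, 13]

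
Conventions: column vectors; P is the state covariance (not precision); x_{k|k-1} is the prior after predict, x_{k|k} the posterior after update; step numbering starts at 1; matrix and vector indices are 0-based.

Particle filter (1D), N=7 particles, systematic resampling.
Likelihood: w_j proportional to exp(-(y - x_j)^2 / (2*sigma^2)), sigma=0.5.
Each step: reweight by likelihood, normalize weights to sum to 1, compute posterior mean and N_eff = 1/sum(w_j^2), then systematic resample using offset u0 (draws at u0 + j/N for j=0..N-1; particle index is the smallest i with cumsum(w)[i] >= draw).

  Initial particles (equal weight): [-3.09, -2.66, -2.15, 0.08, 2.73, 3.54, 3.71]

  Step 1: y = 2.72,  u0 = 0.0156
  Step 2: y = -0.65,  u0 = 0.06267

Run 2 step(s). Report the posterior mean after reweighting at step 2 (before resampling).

step 1: w=[0.0000, 0.0000, 0.0000, 0.0000, 0.7135, 0.1860, 0.1005]  mean=2.9791  Neff=1.8057  idx=[4, 4, 4, 4, 4, 5, 5]
step 2: w=[0.2000, 0.2000, 0.2000, 0.2000, 0.2000, 0.0000, 0.0000]  mean=2.7300  Neff=5.0000  idx=[0, 1, 1, 2, 3, 3, 4]

post_mean = 2.7300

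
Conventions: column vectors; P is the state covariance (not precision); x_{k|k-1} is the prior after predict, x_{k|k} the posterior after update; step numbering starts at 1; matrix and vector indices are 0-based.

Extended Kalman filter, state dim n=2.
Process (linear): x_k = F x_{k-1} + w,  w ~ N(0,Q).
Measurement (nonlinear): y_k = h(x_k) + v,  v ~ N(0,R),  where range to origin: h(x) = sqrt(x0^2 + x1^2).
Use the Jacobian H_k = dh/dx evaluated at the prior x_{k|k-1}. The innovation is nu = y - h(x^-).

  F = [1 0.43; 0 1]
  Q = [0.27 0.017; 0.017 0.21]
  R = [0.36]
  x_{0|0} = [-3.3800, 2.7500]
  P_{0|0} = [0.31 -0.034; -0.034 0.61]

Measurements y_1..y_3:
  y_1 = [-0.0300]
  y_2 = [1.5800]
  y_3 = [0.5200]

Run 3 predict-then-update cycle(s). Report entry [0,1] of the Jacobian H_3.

H_jac[0,1] = 0.6658

step 1: x^-=[-2.1975, 2.7500]  P^-=[0.6635 0.2453; 0.2453 0.8200]  H_jac=[-0.6243 0.7812]  S=[0.8798]  K=[-0.2530; 0.5541]  nu=[-3.5502]  x^+=[-1.2993, 0.7829]  P^+=[0.6072 0.3686; 0.3686 0.5499]
step 2: x^-=[-0.9626, 0.7829]  P^-=[1.2959 0.6221; 0.6221 0.7599]  H_jac=[-0.7758 0.6310]  S=[0.8335]  K=[-0.7353; -0.0037]  nu=[0.3392]  x^+=[-1.2120, 0.7817]  P^+=[0.8453 0.6198; 0.6198 0.7599]
step 3: x^-=[-0.8759, 0.7817]  P^-=[1.7889 0.9636; 0.9636 0.9699]  H_jac=[-0.7461 0.6658]  S=[0.8284]  K=[-0.8366; -0.0883]  nu=[-0.6540]  x^+=[-0.3288, 0.8394]  P^+=[1.2090 0.9024; 0.9024 0.9634]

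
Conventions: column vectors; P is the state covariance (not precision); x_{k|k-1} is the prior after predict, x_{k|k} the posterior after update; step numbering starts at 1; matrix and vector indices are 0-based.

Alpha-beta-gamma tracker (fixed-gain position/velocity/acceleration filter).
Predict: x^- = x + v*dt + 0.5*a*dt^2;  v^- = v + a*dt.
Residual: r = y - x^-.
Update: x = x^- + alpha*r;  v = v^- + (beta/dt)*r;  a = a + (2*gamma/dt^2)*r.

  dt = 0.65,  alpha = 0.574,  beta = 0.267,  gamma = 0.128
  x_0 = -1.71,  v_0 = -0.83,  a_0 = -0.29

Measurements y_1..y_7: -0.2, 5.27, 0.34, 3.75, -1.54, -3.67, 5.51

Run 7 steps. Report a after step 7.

a_post = -1.3051

step 1: x_pred=-2.3108  r=2.1108  x^+=-1.0992  v^+=-0.1515  a^+=0.9889
step 2: x_pred=-0.9887  r=6.2587  x^+=2.6038  v^+=3.0622  a^+=4.7812
step 3: x_pred=5.6043  r=-5.2643  x^+=2.5826  v^+=4.0076  a^+=1.5915
step 4: x_pred=5.5237  r=-1.7737  x^+=4.5056  v^+=4.3135  a^+=0.5168
step 5: x_pred=7.4186  r=-8.9586  x^+=2.2763  v^+=0.9695  a^+=-4.9114
step 6: x_pred=1.8690  r=-5.5390  x^+=-1.3104  v^+=-4.4981  a^+=-8.2676
step 7: x_pred=-5.9807  r=11.4907  x^+=0.6150  v^+=-5.1520  a^+=-1.3051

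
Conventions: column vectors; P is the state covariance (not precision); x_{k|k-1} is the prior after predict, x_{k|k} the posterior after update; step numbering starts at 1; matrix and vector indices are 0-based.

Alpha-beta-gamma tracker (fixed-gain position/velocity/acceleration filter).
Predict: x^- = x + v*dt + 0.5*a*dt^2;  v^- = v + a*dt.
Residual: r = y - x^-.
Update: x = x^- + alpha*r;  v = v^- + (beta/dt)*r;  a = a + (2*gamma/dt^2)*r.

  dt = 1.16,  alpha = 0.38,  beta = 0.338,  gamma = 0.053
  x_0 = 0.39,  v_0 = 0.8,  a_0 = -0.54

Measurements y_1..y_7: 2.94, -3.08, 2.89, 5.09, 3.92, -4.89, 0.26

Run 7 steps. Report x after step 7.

step 1: x_pred=0.9547  r=1.9853  x^+=1.7091  v^+=0.7521  a^+=-0.3836
step 2: x_pred=2.3234  r=-5.4034  x^+=0.2701  v^+=-1.2674  a^+=-0.8093
step 3: x_pred=-1.7445  r=4.6345  x^+=0.0166  v^+=-0.8557  a^+=-0.4442
step 4: x_pred=-1.2748  r=6.3648  x^+=1.1438  v^+=0.4836  a^+=0.0572
step 5: x_pred=1.7433  r=2.1767  x^+=2.5704  v^+=1.1842  a^+=0.2287
step 6: x_pred=4.0980  r=-8.9880  x^+=0.6826  v^+=-1.1694  a^+=-0.4794
step 7: x_pred=-0.9965  r=1.2565  x^+=-0.5190  v^+=-1.3594  a^+=-0.3804

x_post = -0.5190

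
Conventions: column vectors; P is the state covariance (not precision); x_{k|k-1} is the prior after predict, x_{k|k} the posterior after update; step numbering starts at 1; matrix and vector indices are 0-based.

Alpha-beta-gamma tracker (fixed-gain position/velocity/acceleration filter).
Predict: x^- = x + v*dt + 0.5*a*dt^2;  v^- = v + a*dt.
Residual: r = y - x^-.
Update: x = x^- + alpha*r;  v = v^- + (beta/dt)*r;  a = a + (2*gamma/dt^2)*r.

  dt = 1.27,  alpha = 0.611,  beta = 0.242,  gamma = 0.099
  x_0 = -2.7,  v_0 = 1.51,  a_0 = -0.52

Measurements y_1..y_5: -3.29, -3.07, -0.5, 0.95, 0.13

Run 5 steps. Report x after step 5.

step 1: x_pred=-1.2017  r=-2.0883  x^+=-2.4776  v^+=0.4517  a^+=-0.7764
step 2: x_pred=-2.5301  r=-0.5399  x^+=-2.8600  v^+=-0.6372  a^+=-0.8426
step 3: x_pred=-4.3488  r=3.8488  x^+=-1.9972  v^+=-0.9740  a^+=-0.3702
step 4: x_pred=-3.5326  r=4.4826  x^+=-0.7937  v^+=-0.5899  a^+=0.1801
step 5: x_pred=-1.3977  r=1.5277  x^+=-0.4643  v^+=-0.0700  a^+=0.3677

x_post = -0.4643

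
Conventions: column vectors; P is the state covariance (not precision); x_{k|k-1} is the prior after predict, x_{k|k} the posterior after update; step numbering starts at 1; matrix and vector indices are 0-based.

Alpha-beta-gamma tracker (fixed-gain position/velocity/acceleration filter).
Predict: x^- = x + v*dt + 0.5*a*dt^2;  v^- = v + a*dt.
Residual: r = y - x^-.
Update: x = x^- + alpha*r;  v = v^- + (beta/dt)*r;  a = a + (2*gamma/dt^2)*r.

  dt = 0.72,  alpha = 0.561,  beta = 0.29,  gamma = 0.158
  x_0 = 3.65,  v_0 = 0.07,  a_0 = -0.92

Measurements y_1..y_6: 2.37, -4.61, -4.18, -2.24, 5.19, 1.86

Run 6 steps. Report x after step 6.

step 1: x_pred=3.4619  r=-1.0919  x^+=2.8494  v^+=-1.0322  a^+=-1.5856
step 2: x_pred=1.6952  r=-6.3052  x^+=-1.8420  v^+=-4.7134  a^+=-5.4290
step 3: x_pred=-6.6429  r=2.4629  x^+=-5.2612  v^+=-7.6303  a^+=-3.9277
step 4: x_pred=-11.7731  r=9.5331  x^+=-6.4250  v^+=-6.6186  a^+=1.8834
step 5: x_pred=-10.7023  r=15.8923  x^+=-1.7867  v^+=1.1385  a^+=11.5708
step 6: x_pred=2.0321  r=-0.1721  x^+=1.9356  v^+=9.4001  a^+=11.4658

x_post = 1.9356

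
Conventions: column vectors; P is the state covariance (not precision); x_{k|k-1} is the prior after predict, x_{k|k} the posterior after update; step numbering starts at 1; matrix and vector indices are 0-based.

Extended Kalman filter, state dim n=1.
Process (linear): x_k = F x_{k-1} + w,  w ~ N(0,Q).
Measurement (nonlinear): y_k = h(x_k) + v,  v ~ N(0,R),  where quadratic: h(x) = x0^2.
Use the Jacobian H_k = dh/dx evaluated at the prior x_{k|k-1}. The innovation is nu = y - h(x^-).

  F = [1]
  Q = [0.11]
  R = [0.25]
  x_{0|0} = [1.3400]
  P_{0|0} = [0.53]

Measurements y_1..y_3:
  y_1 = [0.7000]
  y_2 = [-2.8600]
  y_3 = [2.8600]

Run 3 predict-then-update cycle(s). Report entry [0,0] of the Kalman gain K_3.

K[0,0] = -0.3504

step 1: x^-=[1.3400]  P^-=[0.6400]  H_jac=[2.6800]  S=[4.8467]  K=[0.3539]  nu=[-1.0956]  x^+=[0.9523]  P^+=[0.0330]
step 2: x^-=[0.9523]  P^-=[0.1430]  H_jac=[1.9046]  S=[0.7688]  K=[0.3543]  nu=[-3.7668]  x^+=[-0.3823]  P^+=[0.0465]
step 3: x^-=[-0.3823]  P^-=[0.1565]  H_jac=[-0.7647]  S=[0.3415]  K=[-0.3504]  nu=[2.7138]  x^+=[-1.3333]  P^+=[0.1146]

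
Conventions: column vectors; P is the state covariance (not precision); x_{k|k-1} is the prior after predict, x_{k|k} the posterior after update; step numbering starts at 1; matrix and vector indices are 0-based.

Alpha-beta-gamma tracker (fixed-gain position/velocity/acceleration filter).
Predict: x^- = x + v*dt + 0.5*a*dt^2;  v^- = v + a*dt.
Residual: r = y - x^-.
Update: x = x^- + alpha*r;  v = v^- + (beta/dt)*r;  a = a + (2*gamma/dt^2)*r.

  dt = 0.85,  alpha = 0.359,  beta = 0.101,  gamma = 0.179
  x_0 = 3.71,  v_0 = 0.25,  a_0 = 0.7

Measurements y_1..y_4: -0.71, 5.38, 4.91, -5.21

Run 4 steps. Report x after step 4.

step 1: x_pred=4.1754  r=-4.8854  x^+=2.4215  v^+=0.2645  a^+=-1.7207
step 2: x_pred=2.0247  r=3.3553  x^+=3.2293  v^+=-0.7994  a^+=-0.0582
step 3: x_pred=2.5288  r=2.3812  x^+=3.3836  v^+=-0.5659  a^+=1.1217
step 4: x_pred=3.3078  r=-8.5178  x^+=0.2499  v^+=-0.6246  a^+=-3.0989

x_post = 0.2499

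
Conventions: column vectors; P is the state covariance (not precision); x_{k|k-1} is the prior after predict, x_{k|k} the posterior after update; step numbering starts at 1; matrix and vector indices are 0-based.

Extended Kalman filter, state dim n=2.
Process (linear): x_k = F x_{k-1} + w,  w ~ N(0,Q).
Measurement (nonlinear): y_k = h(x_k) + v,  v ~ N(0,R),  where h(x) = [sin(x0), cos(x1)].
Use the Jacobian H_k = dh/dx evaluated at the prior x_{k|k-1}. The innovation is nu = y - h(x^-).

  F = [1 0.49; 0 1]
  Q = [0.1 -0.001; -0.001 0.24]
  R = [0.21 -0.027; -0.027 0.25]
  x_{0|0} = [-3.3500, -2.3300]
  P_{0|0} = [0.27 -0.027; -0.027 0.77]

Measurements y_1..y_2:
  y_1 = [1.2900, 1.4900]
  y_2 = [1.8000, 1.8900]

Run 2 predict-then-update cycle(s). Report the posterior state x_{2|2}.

x_post = [-4.9618, -0.1063]

step 1: x^-=[-4.4917, -2.3300]  P^-=[0.5284 0.3493; 0.3493 1.0100]  H_jac=[-0.2189 0.0000; 0.0000 0.7254]  S=[0.2353 -0.0825; -0.0825 0.7814]  K=[-0.3924 0.2828; 0.0038 0.9379]  nu=[0.3143, 2.1783]  x^+=[-3.9989, -0.2857]  P^+=[0.4114 0.1121; 0.1121 0.3231]
step 2: x^-=[-4.1389, -0.2857]  P^-=[0.6988 0.2694; 0.2694 0.5631]  H_jac=[-0.5426 0.0000; 0.0000 0.2818]  S=[0.4157 -0.0682; -0.0682 0.2947]  K=[-0.9041 0.0484; -0.2737 0.4751]  nu=[0.9600, 0.9305]  x^+=[-4.9618, -0.1063]  P^+=[0.3523 0.1296; 0.1296 0.4477]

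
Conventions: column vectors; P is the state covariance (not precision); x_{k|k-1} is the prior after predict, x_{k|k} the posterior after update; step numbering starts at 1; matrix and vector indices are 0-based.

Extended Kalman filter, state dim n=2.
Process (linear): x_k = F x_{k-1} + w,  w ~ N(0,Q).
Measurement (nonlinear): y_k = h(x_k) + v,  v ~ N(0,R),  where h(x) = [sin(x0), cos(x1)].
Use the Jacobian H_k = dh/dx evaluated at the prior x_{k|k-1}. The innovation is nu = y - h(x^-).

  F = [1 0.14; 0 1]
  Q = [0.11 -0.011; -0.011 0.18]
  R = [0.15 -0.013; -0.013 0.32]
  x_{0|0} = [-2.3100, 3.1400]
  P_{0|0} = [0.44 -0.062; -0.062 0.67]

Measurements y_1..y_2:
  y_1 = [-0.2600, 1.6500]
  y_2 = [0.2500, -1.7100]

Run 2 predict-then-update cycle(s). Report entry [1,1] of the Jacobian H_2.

H_jac[1,1] = -0.0380

step 1: x^-=[-1.8704, 3.1400]  P^-=[0.5458 0.0208; 0.0208 0.8500]  H_jac=[-0.2951 0.0000; 0.0000 -0.0016]  S=[0.1975 -0.0130; -0.0130 0.3200]  K=[-0.8176 -0.0333; -0.0314 -0.0055]  nu=[0.6955, 2.6500]  x^+=[-2.5272, 3.1035]  P^+=[0.4141 0.0157; 0.0157 0.8498]
step 2: x^-=[-2.0927, 3.1035]  P^-=[0.5451 0.1237; 0.1237 1.0298]  H_jac=[-0.4986 0.0000; 0.0000 -0.0380]  S=[0.2855 -0.0107; -0.0107 0.3215]  K=[-0.9537 -0.0462; -0.2208 -0.1292]  nu=[1.1168, -0.7107]  x^+=[-3.1250, 2.9487]  P^+=[0.2857 0.0631; 0.0631 1.0111]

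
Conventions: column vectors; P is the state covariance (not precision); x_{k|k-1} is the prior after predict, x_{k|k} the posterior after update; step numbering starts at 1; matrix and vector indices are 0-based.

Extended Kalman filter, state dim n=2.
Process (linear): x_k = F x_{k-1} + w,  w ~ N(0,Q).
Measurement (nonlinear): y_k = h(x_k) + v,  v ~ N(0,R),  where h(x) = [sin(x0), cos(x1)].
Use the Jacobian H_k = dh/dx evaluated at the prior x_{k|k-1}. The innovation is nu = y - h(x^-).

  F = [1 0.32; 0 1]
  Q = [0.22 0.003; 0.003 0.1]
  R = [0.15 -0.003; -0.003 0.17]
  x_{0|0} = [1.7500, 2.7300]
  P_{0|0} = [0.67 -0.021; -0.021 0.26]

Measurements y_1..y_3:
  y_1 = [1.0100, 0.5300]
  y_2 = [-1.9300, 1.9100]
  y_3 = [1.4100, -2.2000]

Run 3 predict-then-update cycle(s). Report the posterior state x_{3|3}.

x_post = [3.7665, 1.8277]

step 1: x^-=[2.6236, 2.7300]  P^-=[0.9032 0.0652; 0.0652 0.3600]  H_jac=[-0.8688 0.0000; 0.0000 -0.4001]  S=[0.8318 0.0197; 0.0197 0.2276]  K=[-0.9426 -0.0332; -0.0533 -0.6281]  nu=[0.5149, 1.4465]  x^+=[2.0903, 1.7940]  P^+=[0.1626 0.0070; 0.0070 0.2665]
step 2: x^-=[2.6644, 1.7940]  P^-=[0.4144 0.0953; 0.0953 0.3665]  H_jac=[-0.8883 0.0000; 0.0000 -0.9752]  S=[0.4770 0.0796; 0.0796 0.5186]  K=[-0.7613 -0.0624; -0.0642 -0.6794]  nu=[-2.3893, 2.1313]  x^+=[4.3504, 0.4992]  P^+=[0.1284 0.0085; 0.0085 0.1182]
step 3: x^-=[4.5101, 0.4992]  P^-=[0.3659 0.0494; 0.0494 0.2182]  H_jac=[-0.2009 0.0000; 0.0000 -0.4787]  S=[0.1648 0.0017; 0.0017 0.2200]  K=[-0.4450 -0.1039; -0.0552 -0.4744]  nu=[2.3896, -3.0780]  x^+=[3.7665, 1.8277]  P^+=[0.3308 0.0341; 0.0341 0.1681]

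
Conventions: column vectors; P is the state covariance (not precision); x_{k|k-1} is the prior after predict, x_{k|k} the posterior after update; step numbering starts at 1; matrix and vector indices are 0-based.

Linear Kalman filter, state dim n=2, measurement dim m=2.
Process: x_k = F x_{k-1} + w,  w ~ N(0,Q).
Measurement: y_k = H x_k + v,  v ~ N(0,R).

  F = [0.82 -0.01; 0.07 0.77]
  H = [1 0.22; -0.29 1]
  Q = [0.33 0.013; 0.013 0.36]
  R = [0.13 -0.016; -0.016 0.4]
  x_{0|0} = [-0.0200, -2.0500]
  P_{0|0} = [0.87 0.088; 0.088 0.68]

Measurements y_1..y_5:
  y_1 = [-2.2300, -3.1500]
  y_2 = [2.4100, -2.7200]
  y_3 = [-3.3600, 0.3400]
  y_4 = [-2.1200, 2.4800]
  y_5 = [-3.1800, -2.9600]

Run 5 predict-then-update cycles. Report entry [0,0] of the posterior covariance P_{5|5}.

step 1: x^-=[0.0041, -1.5799]  P^-=[0.9136 0.1132; 0.1132 0.7769]  S=[1.1310 -0.0040; -0.0040 1.1881]  K=[0.8293 -0.1249; 0.2535 0.6272]  nu=[-1.8865, -1.5689]  x^+=[-1.3645, -3.0420]  P^+=[0.1163 -0.0295; -0.0295 0.2383]
step 2: x^-=[-1.0885, -2.4378]  P^-=[0.4087 -0.0008; -0.0008 0.4986]  S=[0.5625 -0.0255; -0.0255 0.9335]  K=[0.7214 -0.1081; 0.2182 0.5404]  nu=[4.0348, -0.5978]  x^+=[1.8867, -1.8805]  P^+=[0.1011 -0.0254; -0.0254 0.2053]
step 3: x^-=[1.5659, -1.3159]  P^-=[0.3984 0.0012; 0.0012 0.4795]  S=[0.5521 -0.0250; -0.0250 0.9123]  K=[0.7173 -0.1057; 0.2172 0.5311]  nu=[-4.6364, 2.1100]  x^+=[-1.9828, -1.2022]  P^+=[0.1004 -0.0247; -0.0247 0.2018]
step 4: x^-=[-1.6139, -1.0645]  P^-=[0.3979 0.0016; 0.0016 0.4775]  S=[0.5517 -0.0248; -0.0248 0.9100]  K=[0.7171 -0.1054; 0.2172 0.5301]  nu=[-0.2720, 3.0764]  x^+=[-2.1333, 0.5073]  P^+=[0.1003 -0.0246; -0.0246 0.2014]
step 5: x^-=[-1.7544, 0.2413]  P^-=[0.3979 0.0017; 0.0017 0.4773]  S=[0.5517 -0.0248; -0.0248 0.9097]  K=[0.7171 -0.1054; 0.2172 0.5300]  nu=[-1.4787, -3.7101]  x^+=[-2.4236, -2.0462]  P^+=[0.1003 -0.0246; -0.0246 0.2014]

P_post[0,0] = 0.1003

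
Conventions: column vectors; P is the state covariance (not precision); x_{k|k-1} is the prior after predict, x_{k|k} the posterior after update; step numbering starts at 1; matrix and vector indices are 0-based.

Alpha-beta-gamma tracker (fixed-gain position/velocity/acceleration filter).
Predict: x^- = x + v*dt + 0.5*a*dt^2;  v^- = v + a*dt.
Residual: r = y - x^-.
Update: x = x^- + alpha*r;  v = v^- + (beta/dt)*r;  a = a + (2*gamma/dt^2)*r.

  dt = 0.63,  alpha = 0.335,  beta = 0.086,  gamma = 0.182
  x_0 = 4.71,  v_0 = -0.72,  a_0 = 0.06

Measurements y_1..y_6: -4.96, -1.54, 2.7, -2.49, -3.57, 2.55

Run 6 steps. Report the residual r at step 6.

step 1: x_pred=4.2683  r=-9.2283  x^+=1.1768  v^+=-1.9419  a^+=-8.4034
step 2: x_pred=-1.7142  r=0.1742  x^+=-1.6559  v^+=-7.2123  a^+=-8.2436
step 3: x_pred=-7.8355  r=10.5355  x^+=-4.3061  v^+=-10.9675  a^+=1.4187
step 4: x_pred=-10.9341  r=8.4441  x^+=-8.1053  v^+=-8.9211  a^+=9.1628
step 5: x_pred=-11.9073  r=8.3373  x^+=-9.1143  v^+=-2.0104  a^+=16.8090
step 6: x_pred=-7.0451  r=9.5951  x^+=-3.8307  v^+=9.8891  a^+=25.6087

resid = 9.5951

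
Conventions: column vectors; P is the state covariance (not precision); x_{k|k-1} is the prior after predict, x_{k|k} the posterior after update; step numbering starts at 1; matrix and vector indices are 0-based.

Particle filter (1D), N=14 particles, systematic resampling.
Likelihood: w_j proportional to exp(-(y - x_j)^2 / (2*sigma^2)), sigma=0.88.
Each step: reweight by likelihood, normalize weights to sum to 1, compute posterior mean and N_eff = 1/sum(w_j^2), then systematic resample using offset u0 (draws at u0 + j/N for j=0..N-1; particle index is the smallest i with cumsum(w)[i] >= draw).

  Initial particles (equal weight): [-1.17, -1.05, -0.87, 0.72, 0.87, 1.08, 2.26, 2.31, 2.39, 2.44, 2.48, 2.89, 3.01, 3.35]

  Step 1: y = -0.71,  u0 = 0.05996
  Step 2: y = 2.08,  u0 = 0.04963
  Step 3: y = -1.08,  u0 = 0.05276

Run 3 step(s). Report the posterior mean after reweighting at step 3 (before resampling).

post_mean = 0.8593

step 1: w=[0.2574, 0.2739, 0.2903, 0.0788, 0.0589, 0.0373, 0.0010, 0.0008, 0.0006, 0.0005, 0.0004, 0.0001, 0.0000, 0.0000]  mean=-0.6850  Neff=4.2262  idx=[0, 0, 0, 1, 1, 1, 1, 2, 2, 2, 2, 3, 4, 5]
step 2: w=[0.0009, 0.0009, 0.0009, 0.0014, 0.0014, 0.0014, 0.0014, 0.0029, 0.0029, 0.0029, 0.0029, 0.2442, 0.3132, 0.4226]  mean=0.8853  Neff=2.9736  idx=[11, 11, 11, 11, 12, 12, 12, 12, 13, 13, 13, 13, 13, 13]
step 3: w=[0.1090, 0.1090, 0.1090, 0.1090, 0.0758, 0.0758, 0.0758, 0.0758, 0.0434, 0.0434, 0.0434, 0.0434, 0.0434, 0.0434]  mean=0.8593  Neff=12.2153  idx=[0, 1, 1, 2, 3, 3, 4, 5, 6, 7, 8, 10, 11, 13]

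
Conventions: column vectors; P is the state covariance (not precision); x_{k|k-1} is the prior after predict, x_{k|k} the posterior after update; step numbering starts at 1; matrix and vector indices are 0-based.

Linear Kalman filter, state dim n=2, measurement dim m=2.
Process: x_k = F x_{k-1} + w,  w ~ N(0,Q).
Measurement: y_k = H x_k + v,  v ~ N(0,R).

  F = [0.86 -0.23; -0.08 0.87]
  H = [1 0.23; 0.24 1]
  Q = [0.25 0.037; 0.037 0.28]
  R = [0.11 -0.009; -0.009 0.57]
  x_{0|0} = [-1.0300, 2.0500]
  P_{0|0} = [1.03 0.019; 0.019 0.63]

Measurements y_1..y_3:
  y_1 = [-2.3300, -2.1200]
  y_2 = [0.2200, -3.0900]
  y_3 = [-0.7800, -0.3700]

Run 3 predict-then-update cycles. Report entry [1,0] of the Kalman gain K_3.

step 1: x^-=[-1.3573, 1.8659]  P^-=[1.0376 -0.1454; -0.1454 0.7608]  S=[1.1210 0.2616; 0.2616 1.3208]  K=[0.9200 -0.1037; -0.1068 0.5708]  nu=[-1.4019, -3.6601]  x^+=[-2.2673, -0.0735]  P^+=[0.1245 -0.0973; -0.0973 0.3496]
step 2: x^-=[-1.9330, 0.1175]  P^-=[0.3991 -0.1161; -0.1161 0.5590]  S=[0.4852 0.0928; 0.0928 1.0962]  K=[0.7836 -0.0849; -0.0681 0.4903]  nu=[2.1259, -2.7436]  x^+=[-0.0340, -1.3724]  P^+=[0.1055 -0.0808; -0.0808 0.2994]
step 3: x^-=[0.2864, -1.1913]  P^-=[0.3759 -0.0921; -0.0921 0.5186]  S=[0.4709 0.1033; 0.1033 1.0660]  K=[0.7699 -0.0764; -0.0454 0.4701]  nu=[-0.7924, 0.7525]  x^+=[-0.3812, -0.8015]  P^+=[0.1026 -0.0751; -0.0751 0.2864]

K[1,0] = -0.0454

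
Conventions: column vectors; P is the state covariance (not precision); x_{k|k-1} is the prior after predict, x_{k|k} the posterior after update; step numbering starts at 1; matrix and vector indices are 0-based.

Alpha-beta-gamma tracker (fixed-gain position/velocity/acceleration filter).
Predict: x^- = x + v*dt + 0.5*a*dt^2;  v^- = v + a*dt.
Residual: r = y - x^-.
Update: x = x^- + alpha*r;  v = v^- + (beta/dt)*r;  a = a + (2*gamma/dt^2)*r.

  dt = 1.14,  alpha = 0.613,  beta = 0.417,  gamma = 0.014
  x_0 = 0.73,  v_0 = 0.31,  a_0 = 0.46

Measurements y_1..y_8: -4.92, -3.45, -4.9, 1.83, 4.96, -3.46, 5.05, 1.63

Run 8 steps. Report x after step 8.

step 1: x_pred=1.3823  r=-6.3023  x^+=-2.4810  v^+=-1.4709  a^+=0.3242
step 2: x_pred=-3.9472  r=0.4972  x^+=-3.6424  v^+=-0.9194  a^+=0.3349
step 3: x_pred=-4.4729  r=-0.4271  x^+=-4.7347  v^+=-0.6938  a^+=0.3257
step 4: x_pred=-5.3141  r=7.1441  x^+=-0.9347  v^+=2.2907  a^+=0.4796
step 5: x_pred=1.9883  r=2.9717  x^+=3.8100  v^+=3.9245  a^+=0.5437
step 6: x_pred=8.6372  r=-12.0972  x^+=1.2216  v^+=0.1193  a^+=0.2830
step 7: x_pred=1.5415  r=3.5085  x^+=3.6922  v^+=1.7253  a^+=0.3586
step 8: x_pred=5.8921  r=-4.2621  x^+=3.2794  v^+=0.5751  a^+=0.2668

x_post = 3.2794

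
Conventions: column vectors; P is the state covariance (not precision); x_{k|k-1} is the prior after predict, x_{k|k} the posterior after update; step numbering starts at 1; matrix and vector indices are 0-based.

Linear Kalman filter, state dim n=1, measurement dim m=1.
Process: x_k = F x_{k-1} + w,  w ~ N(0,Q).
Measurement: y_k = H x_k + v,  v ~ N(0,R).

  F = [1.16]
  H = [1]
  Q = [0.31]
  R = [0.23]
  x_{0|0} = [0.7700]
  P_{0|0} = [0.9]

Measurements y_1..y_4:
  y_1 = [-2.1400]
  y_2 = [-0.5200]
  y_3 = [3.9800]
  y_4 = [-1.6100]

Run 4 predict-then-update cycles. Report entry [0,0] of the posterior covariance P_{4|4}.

P_post[0,0] = 0.1600

step 1: x^-=[0.8932]  P^-=[1.5210]  S=[1.7510]  K=[0.8686]  nu=[-3.0332]  x^+=[-1.7416]  P^+=[0.1998]
step 2: x^-=[-2.0202]  P^-=[0.5788]  S=[0.8088]  K=[0.7156]  nu=[1.5002]  x^+=[-0.9466]  P^+=[0.1646]
step 3: x^-=[-1.0981]  P^-=[0.5315]  S=[0.7615]  K=[0.6980]  nu=[5.0781]  x^+=[2.4462]  P^+=[0.1605]
step 4: x^-=[2.8376]  P^-=[0.5260]  S=[0.7560]  K=[0.6958]  nu=[-4.4476]  x^+=[-0.2569]  P^+=[0.1600]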